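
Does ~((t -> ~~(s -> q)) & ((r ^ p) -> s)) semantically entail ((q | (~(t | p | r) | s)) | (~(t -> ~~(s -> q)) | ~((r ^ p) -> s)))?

yes

p | q | r | s | t || φ | ψ
T | T | T | T | T || F | T
T | T | T | T | F || F | T
T | T | T | F | T || F | T
T | T | T | F | F || F | T
T | T | F | T | T || F | T
T | T | F | T | F || F | T
T | T | F | F | T || T | T
T | T | F | F | F || T | T
T | F | T | T | T || T | T
T | F | T | T | F || F | T
T | F | T | F | T || F | F
T | F | T | F | F || F | F
T | F | F | T | T || T | T
T | F | F | T | F || F | T
T | F | F | F | T || T | T
T | F | F | F | F || T | T
F | T | T | T | T || F | T
F | T | T | T | F || F | T
F | T | T | F | T || T | T
F | T | T | F | F || T | T
F | T | F | T | T || F | T
F | T | F | T | F || F | T
F | T | F | F | T || F | T
F | T | F | F | F || F | T
F | F | T | T | T || T | T
F | F | T | T | F || F | T
F | F | T | F | T || T | T
F | F | T | F | F || T | T
F | F | F | T | T || T | T
F | F | F | T | F || F | T
F | F | F | F | T || F | F
F | F | F | F | F || F | T
In every row where φ is true, ψ is also true, so φ ⊨ ψ.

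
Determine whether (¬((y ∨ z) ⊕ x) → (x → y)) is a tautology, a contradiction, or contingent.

contingent

x  y  z  |  (y ∨ z)  ((y ∨ z) ⊕ x)  ¬((y ∨ z) ⊕ x)  (x → y)  (¬((y ∨ z) ⊕ x) → (x → y))
T  T  T  |     T           F              T            T                 T             
T  T  F  |     T           F              T            T                 T             
T  F  T  |     T           F              T            F                 F             
T  F  F  |     F           T              F            F                 T             
F  T  T  |     T           T              F            T                 T             
F  T  F  |     T           T              F            T                 T             
F  F  T  |     T           T              F            T                 T             
F  F  F  |     F           F              T            T                 T             
7 of 8 rows are T, so the formula is contingent.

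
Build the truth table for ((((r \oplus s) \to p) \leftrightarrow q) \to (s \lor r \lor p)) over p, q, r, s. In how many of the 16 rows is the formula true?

p  q  r  s  |  (r \oplus s)  ((r \oplus s) \to p)  (s \lor r \lor p)  φ
T  T  T  T  |       F                 T                    T          T
T  T  T  F  |       T                 T                    T          T
T  T  F  T  |       T                 T                    T          T
T  T  F  F  |       F                 T                    T          T
T  F  T  T  |       F                 T                    T          T
T  F  T  F  |       T                 T                    T          T
T  F  F  T  |       T                 T                    T          T
T  F  F  F  |       F                 T                    T          T
F  T  T  T  |       F                 T                    T          T
F  T  T  F  |       T                 F                    T          T
F  T  F  T  |       T                 F                    T          T
F  T  F  F  |       F                 T                    F          F
F  F  T  T  |       F                 T                    T          T
F  F  T  F  |       T                 F                    T          T
F  F  F  T  |       T                 F                    T          T
F  F  F  F  |       F                 T                    F          T
The formula is true on 15 of the 16 rows.

15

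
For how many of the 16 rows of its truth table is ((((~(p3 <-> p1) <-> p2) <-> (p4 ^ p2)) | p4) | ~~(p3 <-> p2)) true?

14

p1 | p2 | p3 | p4 || (p3 <-> p1) | ~(p3 <-> p1) | (~(p3 <-> p1) <-> p2) | (p4 ^ p2) | (p3 <-> p2) | ~(p3 <-> p2) | ~~(p3 <-> p2) | φ
0  | 0  | 0  | 0  ||      1      |      0       |           1           |     0     |      1      |      0       |       1       | 1
0  | 0  | 0  | 1  ||      1      |      0       |           1           |     1     |      1      |      0       |       1       | 1
0  | 0  | 1  | 0  ||      0      |      1       |           0           |     0     |      0      |      1       |       0       | 1
0  | 0  | 1  | 1  ||      0      |      1       |           0           |     1     |      0      |      1       |       0       | 1
0  | 1  | 0  | 0  ||      1      |      0       |           0           |     1     |      0      |      1       |       0       | 0
0  | 1  | 0  | 1  ||      1      |      0       |           0           |     0     |      0      |      1       |       0       | 1
0  | 1  | 1  | 0  ||      0      |      1       |           1           |     1     |      1      |      0       |       1       | 1
0  | 1  | 1  | 1  ||      0      |      1       |           1           |     0     |      1      |      0       |       1       | 1
1  | 0  | 0  | 0  ||      0      |      1       |           0           |     0     |      1      |      0       |       1       | 1
1  | 0  | 0  | 1  ||      0      |      1       |           0           |     1     |      1      |      0       |       1       | 1
1  | 0  | 1  | 0  ||      1      |      0       |           1           |     0     |      0      |      1       |       0       | 0
1  | 0  | 1  | 1  ||      1      |      0       |           1           |     1     |      0      |      1       |       0       | 1
1  | 1  | 0  | 0  ||      0      |      1       |           1           |     1     |      0      |      1       |       0       | 1
1  | 1  | 0  | 1  ||      0      |      1       |           1           |     0     |      0      |      1       |       0       | 1
1  | 1  | 1  | 0  ||      1      |      0       |           0           |     1     |      1      |      0       |       1       | 1
1  | 1  | 1  | 1  ||      1      |      0       |           0           |     0     |      1      |      0       |       1       | 1
The formula is true on 14 of the 16 rows.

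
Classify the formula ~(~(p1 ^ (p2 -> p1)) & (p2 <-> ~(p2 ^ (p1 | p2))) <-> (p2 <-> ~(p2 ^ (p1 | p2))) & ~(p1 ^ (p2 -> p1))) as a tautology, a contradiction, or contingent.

contradiction

p1 | p2 | φ
-- | -- | -
T  | T  | F
T  | F  | F
F  | T  | F
F  | F  | F
Every row is F, so the formula is a contradiction.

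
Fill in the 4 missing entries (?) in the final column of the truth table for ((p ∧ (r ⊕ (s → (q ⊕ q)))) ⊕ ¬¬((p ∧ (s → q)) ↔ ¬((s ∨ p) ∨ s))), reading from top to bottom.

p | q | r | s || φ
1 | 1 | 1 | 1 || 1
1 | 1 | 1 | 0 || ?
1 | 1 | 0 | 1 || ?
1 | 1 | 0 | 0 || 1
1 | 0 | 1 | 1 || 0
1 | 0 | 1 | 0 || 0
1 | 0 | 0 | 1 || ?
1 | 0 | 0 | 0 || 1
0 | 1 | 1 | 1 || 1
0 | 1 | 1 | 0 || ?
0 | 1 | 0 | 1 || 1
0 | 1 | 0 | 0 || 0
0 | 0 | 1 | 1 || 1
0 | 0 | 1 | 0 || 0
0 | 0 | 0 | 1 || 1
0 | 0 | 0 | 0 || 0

0, 0, 1, 0

Row p=1, q=1, r=1, s=0: (p ∧ (r ⊕ (s → (q ⊕ q)))) = 0, ¬¬((p ∧ (s → q)) ↔ ¬((s ∨ p) ∨ s)) = 0, so the formula = 0.
Row p=1, q=1, r=0, s=1: (p ∧ (r ⊕ (s → (q ⊕ q)))) = 0, ¬¬((p ∧ (s → q)) ↔ ¬((s ∨ p) ∨ s)) = 0, so the formula = 0.
Row p=1, q=0, r=0, s=1: (p ∧ (r ⊕ (s → (q ⊕ q)))) = 0, ¬¬((p ∧ (s → q)) ↔ ¬((s ∨ p) ∨ s)) = 1, so the formula = 1.
Row p=0, q=1, r=1, s=0: (p ∧ (r ⊕ (s → (q ⊕ q)))) = 0, ¬¬((p ∧ (s → q)) ↔ ¬((s ∨ p) ∨ s)) = 0, so the formula = 0.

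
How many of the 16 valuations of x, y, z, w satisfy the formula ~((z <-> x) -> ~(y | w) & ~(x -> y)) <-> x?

7

x  y  z  w     (z <-> x)  (y | w)  ~(y | w)  (x -> y)  ~(x -> y)  (~(y | w) & ~(x -> y))  φ
0  0  0  0         1         0        1         1          0                0             0
0  0  0  1         1         1        0         1          0                0             0
0  0  1  0         0         0        1         1          0                0             1
0  0  1  1         0         1        0         1          0                0             1
0  1  0  0         1         1        0         1          0                0             0
0  1  0  1         1         1        0         1          0                0             0
0  1  1  0         0         1        0         1          0                0             1
0  1  1  1         0         1        0         1          0                0             1
1  0  0  0         0         0        1         0          1                1             0
1  0  0  1         0         1        0         0          1                0             0
1  0  1  0         1         0        1         0          1                1             0
1  0  1  1         1         1        0         0          1                0             1
1  1  0  0         0         1        0         1          0                0             0
1  1  0  1         0         1        0         1          0                0             0
1  1  1  0         1         1        0         1          0                0             1
1  1  1  1         1         1        0         1          0                0             1
The formula is true on 7 of the 16 rows.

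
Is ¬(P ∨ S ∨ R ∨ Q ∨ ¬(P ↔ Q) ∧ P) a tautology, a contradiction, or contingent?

contingent

P  Q  R  S  |  φ
0  0  0  0  |  1
0  0  0  1  |  0
0  0  1  0  |  0
0  0  1  1  |  0
0  1  0  0  |  0
0  1  0  1  |  0
0  1  1  0  |  0
0  1  1  1  |  0
1  0  0  0  |  0
1  0  0  1  |  0
1  0  1  0  |  0
1  0  1  1  |  0
1  1  0  0  |  0
1  1  0  1  |  0
1  1  1  0  |  0
1  1  1  1  |  0
1 of 16 rows are 1, so the formula is contingent.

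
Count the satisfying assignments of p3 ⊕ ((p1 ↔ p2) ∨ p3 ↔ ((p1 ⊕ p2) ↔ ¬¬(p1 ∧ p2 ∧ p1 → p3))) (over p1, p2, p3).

3

p1 | p2 | p3 || φ
0  | 0  | 0  || 0
0  | 0  | 1  || 1
0  | 1  | 0  || 0
0  | 1  | 1  || 0
1  | 0  | 0  || 0
1  | 0  | 1  || 0
1  | 1  | 0  || 1
1  | 1  | 1  || 1
The formula is true on 3 of the 8 rows.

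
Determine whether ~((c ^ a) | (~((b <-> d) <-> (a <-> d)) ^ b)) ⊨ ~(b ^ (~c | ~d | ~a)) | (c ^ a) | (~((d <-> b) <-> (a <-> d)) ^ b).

no

a | b | c | d | φ | ψ
- | - | - | - | - | -
F | F | F | F | T | F
F | F | F | T | T | F
F | F | T | F | F | T
F | F | T | T | F | T
F | T | F | F | T | T
F | T | F | T | T | T
F | T | T | F | F | T
F | T | T | T | F | T
T | F | F | F | F | T
T | F | F | T | F | T
T | F | T | F | F | T
T | F | T | T | F | T
T | T | F | F | F | T
T | T | F | T | F | T
T | T | T | F | F | T
T | T | T | T | F | T
At a=F, b=F, c=F, d=F we have φ true but ψ false, so φ does not entail ψ.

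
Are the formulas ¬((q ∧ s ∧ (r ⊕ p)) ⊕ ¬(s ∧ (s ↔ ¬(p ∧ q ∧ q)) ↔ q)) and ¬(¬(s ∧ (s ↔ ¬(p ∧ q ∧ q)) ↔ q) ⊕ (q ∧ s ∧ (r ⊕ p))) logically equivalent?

equivalent

p  q  r  s  |  φ  ψ
F  F  F  F  |  T  T
F  F  F  T  |  F  F
F  F  T  F  |  T  T
F  F  T  T  |  F  F
F  T  F  F  |  F  F
F  T  F  T  |  T  T
F  T  T  F  |  F  F
F  T  T  T  |  F  F
T  F  F  F  |  T  T
T  F  F  T  |  F  F
T  F  T  F  |  T  T
T  F  T  T  |  F  F
T  T  F  F  |  F  F
T  T  F  T  |  T  T
T  T  T  F  |  F  F
T  T  T  T  |  F  F
The columns for φ and ψ agree on every row, so they are logically equivalent.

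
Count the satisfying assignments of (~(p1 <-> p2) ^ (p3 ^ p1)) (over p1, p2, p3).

4

  p1     p2     p3   |  (~(p1 <-> p2) ^ (p3 ^ p1))
False  False  False  |            False           
False  False   True  |             True           
False   True  False  |             True           
False   True   True  |            False           
 True  False  False  |            False           
 True  False   True  |             True           
 True   True  False  |             True           
 True   True   True  |            False           
The formula is true on 4 of the 8 rows.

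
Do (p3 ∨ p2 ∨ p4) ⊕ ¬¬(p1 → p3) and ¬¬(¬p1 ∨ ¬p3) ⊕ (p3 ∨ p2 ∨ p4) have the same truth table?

not equivalent

p1 | p2 | p3 | p4 || φ | ψ
1  | 1  | 1  | 1  || 0 | 1
1  | 1  | 1  | 0  || 0 | 1
1  | 1  | 0  | 1  || 1 | 0
1  | 1  | 0  | 0  || 1 | 0
1  | 0  | 1  | 1  || 0 | 1
1  | 0  | 1  | 0  || 0 | 1
1  | 0  | 0  | 1  || 1 | 0
1  | 0  | 0  | 0  || 0 | 1
0  | 1  | 1  | 1  || 0 | 0
0  | 1  | 1  | 0  || 0 | 0
0  | 1  | 0  | 1  || 0 | 0
0  | 1  | 0  | 0  || 0 | 0
0  | 0  | 1  | 1  || 0 | 0
0  | 0  | 1  | 0  || 0 | 0
0  | 0  | 0  | 1  || 0 | 0
0  | 0  | 0  | 0  || 1 | 1
The columns differ at p1=1, p2=1, p3=1, p4=1 (φ=0, ψ=1), so they are not equivalent.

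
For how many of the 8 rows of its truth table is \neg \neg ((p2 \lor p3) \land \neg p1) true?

p1  p2  p3  |  (p2 \lor p3)  \neg p1  ((p2 \lor p3) \land \neg p1)  φ
0   0   0   |       0           1                  0                0
0   0   1   |       1           1                  1                1
0   1   0   |       1           1                  1                1
0   1   1   |       1           1                  1                1
1   0   0   |       0           0                  0                0
1   0   1   |       1           0                  0                0
1   1   0   |       1           0                  0                0
1   1   1   |       1           0                  0                0
The formula is true on 3 of the 8 rows.

3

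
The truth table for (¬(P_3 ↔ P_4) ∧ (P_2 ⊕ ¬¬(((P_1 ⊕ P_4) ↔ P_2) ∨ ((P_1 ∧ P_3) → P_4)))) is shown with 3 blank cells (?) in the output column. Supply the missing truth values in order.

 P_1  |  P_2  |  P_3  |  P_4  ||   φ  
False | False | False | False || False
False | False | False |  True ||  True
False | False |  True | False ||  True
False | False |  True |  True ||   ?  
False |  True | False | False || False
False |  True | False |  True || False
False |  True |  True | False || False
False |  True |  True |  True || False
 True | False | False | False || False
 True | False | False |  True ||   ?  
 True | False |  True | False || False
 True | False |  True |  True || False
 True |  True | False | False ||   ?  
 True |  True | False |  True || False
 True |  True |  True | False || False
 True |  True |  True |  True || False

False, True, False

Row P_1=False, P_2=False, P_3=True, P_4=True: ¬(P_3 ↔ P_4) = False, (P_2 ⊕ ¬¬(((P_1 ⊕ P_4) ↔ P_2) ∨ ((P_1 ∧ P_3) → P_4))) = True, so the formula = False.
Row P_1=True, P_2=False, P_3=False, P_4=True: ¬(P_3 ↔ P_4) = True, (P_2 ⊕ ¬¬(((P_1 ⊕ P_4) ↔ P_2) ∨ ((P_1 ∧ P_3) → P_4))) = True, so the formula = True.
Row P_1=True, P_2=True, P_3=False, P_4=False: ¬(P_3 ↔ P_4) = False, (P_2 ⊕ ¬¬(((P_1 ⊕ P_4) ↔ P_2) ∨ ((P_1 ∧ P_3) → P_4))) = False, so the formula = False.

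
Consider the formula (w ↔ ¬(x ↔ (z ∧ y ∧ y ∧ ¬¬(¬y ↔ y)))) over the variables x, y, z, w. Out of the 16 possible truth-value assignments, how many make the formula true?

8

x | y | z | w | φ
- | - | - | - | -
F | F | F | F | T
F | F | F | T | F
F | F | T | F | T
F | F | T | T | F
F | T | F | F | T
F | T | F | T | F
F | T | T | F | T
F | T | T | T | F
T | F | F | F | F
T | F | F | T | T
T | F | T | F | F
T | F | T | T | T
T | T | F | F | F
T | T | F | T | T
T | T | T | F | F
T | T | T | T | T
The formula is true on 8 of the 16 rows.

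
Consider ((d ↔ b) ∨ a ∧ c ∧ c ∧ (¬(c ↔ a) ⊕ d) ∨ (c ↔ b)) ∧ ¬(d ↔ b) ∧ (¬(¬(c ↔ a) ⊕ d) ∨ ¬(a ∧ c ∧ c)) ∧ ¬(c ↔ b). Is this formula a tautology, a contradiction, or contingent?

contradiction

a  b  c  d  |  φ
1  1  1  1  |  0
1  1  1  0  |  0
1  1  0  1  |  0
1  1  0  0  |  0
1  0  1  1  |  0
1  0  1  0  |  0
1  0  0  1  |  0
1  0  0  0  |  0
0  1  1  1  |  0
0  1  1  0  |  0
0  1  0  1  |  0
0  1  0  0  |  0
0  0  1  1  |  0
0  0  1  0  |  0
0  0  0  1  |  0
0  0  0  0  |  0
Every row is 0, so the formula is a contradiction.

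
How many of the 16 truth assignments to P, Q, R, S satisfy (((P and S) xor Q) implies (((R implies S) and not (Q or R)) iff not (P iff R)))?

13

P  Q  R  S  |  (P and S)  ((P and S) xor Q)  (R implies S)  (Q or R)  not (Q or R)  (P iff R)  not (P iff R)  φ
1  1  1  1  |      1              0                1           1           0            1            0        1
1  1  1  0  |      0              1                0           1           0            1            0        1
1  1  0  1  |      1              0                1           1           0            0            1        1
1  1  0  0  |      0              1                1           1           0            0            1        0
1  0  1  1  |      1              1                1           1           0            1            0        1
1  0  1  0  |      0              0                0           1           0            1            0        1
1  0  0  1  |      1              1                1           0           1            0            1        1
1  0  0  0  |      0              0                1           0           1            0            1        1
0  1  1  1  |      0              1                1           1           0            0            1        0
0  1  1  0  |      0              1                0           1           0            0            1        0
0  1  0  1  |      0              1                1           1           0            1            0        1
0  1  0  0  |      0              1                1           1           0            1            0        1
0  0  1  1  |      0              0                1           1           0            0            1        1
0  0  1  0  |      0              0                0           1           0            0            1        1
0  0  0  1  |      0              0                1           0           1            1            0        1
0  0  0  0  |      0              0                1           0           1            1            0        1
The formula is true on 13 of the 16 rows.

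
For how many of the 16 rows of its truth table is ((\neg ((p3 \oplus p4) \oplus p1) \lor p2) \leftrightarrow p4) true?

8

p1 | p2 | p3 | p4 || φ
T  | T  | T  | T  || T
T  | T  | T  | F  || F
T  | T  | F  | T  || T
T  | T  | F  | F  || F
T  | F  | T  | T  || F
T  | F  | T  | F  || F
T  | F  | F  | T  || T
T  | F  | F  | F  || T
F  | T  | T  | T  || T
F  | T  | T  | F  || F
F  | T  | F  | T  || T
F  | T  | F  | F  || F
F  | F  | T  | T  || T
F  | F  | T  | F  || T
F  | F  | F  | T  || F
F  | F  | F  | F  || F
The formula is true on 8 of the 16 rows.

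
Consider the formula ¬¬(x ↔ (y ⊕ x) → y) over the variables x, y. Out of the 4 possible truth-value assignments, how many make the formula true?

1

x | y || (y ⊕ x) | ((y ⊕ x) → y) | (x ↔ ((y ⊕ x) → y)) | ¬(x ↔ ((y ⊕ x) → y)) | ¬¬(x ↔ ((y ⊕ x) → y))
T | T ||    F    |       T       |          T          |          F           |           T          
T | F ||    T    |       F       |          F          |          T           |           F          
F | T ||    T    |       T       |          F          |          T           |           F          
F | F ||    F    |       T       |          F          |          T           |           F          
The formula is true on 1 of the 4 rows.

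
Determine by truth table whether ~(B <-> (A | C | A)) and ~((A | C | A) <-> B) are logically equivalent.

equivalent

A | B | C || φ | ψ
0 | 0 | 0 || 0 | 0
0 | 0 | 1 || 1 | 1
0 | 1 | 0 || 1 | 1
0 | 1 | 1 || 0 | 0
1 | 0 | 0 || 1 | 1
1 | 0 | 1 || 1 | 1
1 | 1 | 0 || 0 | 0
1 | 1 | 1 || 0 | 0
The columns for φ and ψ agree on every row, so they are logically equivalent.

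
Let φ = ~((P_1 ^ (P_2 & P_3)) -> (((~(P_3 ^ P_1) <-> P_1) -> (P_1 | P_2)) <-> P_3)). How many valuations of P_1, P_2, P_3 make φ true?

P_1 | P_2 | P_3 | φ
--- | --- | --- | -
 1  |  1  |  1  | 0
 1  |  1  |  0  | 1
 1  |  0  |  1  | 0
 1  |  0  |  0  | 1
 0  |  1  |  1  | 0
 0  |  1  |  0  | 0
 0  |  0  |  1  | 0
 0  |  0  |  0  | 0
The formula is true on 2 of the 8 rows.

2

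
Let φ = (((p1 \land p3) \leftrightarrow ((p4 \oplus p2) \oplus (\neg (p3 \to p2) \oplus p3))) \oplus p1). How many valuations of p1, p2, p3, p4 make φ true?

p1 | p2 | p3 | p4 || φ
0  | 0  | 0  | 0  || 1
0  | 0  | 0  | 1  || 0
0  | 0  | 1  | 0  || 1
0  | 0  | 1  | 1  || 0
0  | 1  | 0  | 0  || 0
0  | 1  | 0  | 1  || 1
0  | 1  | 1  | 0  || 1
0  | 1  | 1  | 1  || 0
1  | 0  | 0  | 0  || 0
1  | 0  | 0  | 1  || 1
1  | 0  | 1  | 0  || 1
1  | 0  | 1  | 1  || 0
1  | 1  | 0  | 0  || 1
1  | 1  | 0  | 1  || 0
1  | 1  | 1  | 0  || 1
1  | 1  | 1  | 1  || 0
The formula is true on 8 of the 16 rows.

8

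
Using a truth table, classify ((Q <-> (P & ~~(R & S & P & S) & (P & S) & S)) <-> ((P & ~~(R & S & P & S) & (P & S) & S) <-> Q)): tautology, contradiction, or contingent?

tautology

P  Q  R  S  |  φ
F  F  F  F  |  T
F  F  F  T  |  T
F  F  T  F  |  T
F  F  T  T  |  T
F  T  F  F  |  T
F  T  F  T  |  T
F  T  T  F  |  T
F  T  T  T  |  T
T  F  F  F  |  T
T  F  F  T  |  T
T  F  T  F  |  T
T  F  T  T  |  T
T  T  F  F  |  T
T  T  F  T  |  T
T  T  T  F  |  T
T  T  T  T  |  T
Every row is T, so the formula is a tautology.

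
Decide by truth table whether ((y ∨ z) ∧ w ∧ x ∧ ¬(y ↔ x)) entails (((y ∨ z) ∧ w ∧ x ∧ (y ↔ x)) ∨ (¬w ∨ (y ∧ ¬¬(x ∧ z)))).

no

x | y | z | w | φ | ψ
- | - | - | - | - | -
F | F | F | F | F | T
F | F | F | T | F | F
F | F | T | F | F | T
F | F | T | T | F | F
F | T | F | F | F | T
F | T | F | T | F | F
F | T | T | F | F | T
F | T | T | T | F | F
T | F | F | F | F | T
T | F | F | T | F | F
T | F | T | F | F | T
T | F | T | T | T | F
T | T | F | F | F | T
T | T | F | T | F | T
T | T | T | F | F | T
T | T | T | T | F | T
At x=T, y=F, z=T, w=T we have φ true but ψ false, so φ does not entail ψ.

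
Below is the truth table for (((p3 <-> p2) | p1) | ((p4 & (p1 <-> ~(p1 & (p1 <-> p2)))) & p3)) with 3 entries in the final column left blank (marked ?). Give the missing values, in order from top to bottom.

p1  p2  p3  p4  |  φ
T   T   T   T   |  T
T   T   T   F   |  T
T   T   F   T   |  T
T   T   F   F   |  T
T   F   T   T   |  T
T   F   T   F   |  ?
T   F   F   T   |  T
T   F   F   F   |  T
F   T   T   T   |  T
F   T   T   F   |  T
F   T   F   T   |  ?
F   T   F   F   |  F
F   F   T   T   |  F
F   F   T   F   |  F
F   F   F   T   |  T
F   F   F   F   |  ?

Row p1=T, p2=F, p3=T, p4=F: ((p3 <-> p2) | p1) = T, ((p4 & (p1 <-> ~(p1 & (p1 <-> p2)))) & p3) = F, so the formula = T.
Row p1=F, p2=T, p3=F, p4=T: ((p3 <-> p2) | p1) = F, ((p4 & (p1 <-> ~(p1 & (p1 <-> p2)))) & p3) = F, so the formula = F.
Row p1=F, p2=F, p3=F, p4=F: ((p3 <-> p2) | p1) = T, ((p4 & (p1 <-> ~(p1 & (p1 <-> p2)))) & p3) = F, so the formula = T.

T, F, T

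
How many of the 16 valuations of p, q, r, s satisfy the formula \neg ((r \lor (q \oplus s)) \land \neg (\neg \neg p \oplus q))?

p | q | r | s | φ
- | - | - | - | -
T | T | T | T | F
T | T | T | F | F
T | T | F | T | T
T | T | F | F | F
T | F | T | T | T
T | F | T | F | T
T | F | F | T | T
T | F | F | F | T
F | T | T | T | T
F | T | T | F | T
F | T | F | T | T
F | T | F | F | T
F | F | T | T | F
F | F | T | F | F
F | F | F | T | F
F | F | F | F | T
The formula is true on 10 of the 16 rows.

10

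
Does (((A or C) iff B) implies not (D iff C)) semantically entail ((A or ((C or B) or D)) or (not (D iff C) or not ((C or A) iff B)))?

A  B  C  D  |  φ  ψ
T  T  T  T  |  F  T
T  T  T  F  |  T  T
T  T  F  T  |  T  T
T  T  F  F  |  F  T
T  F  T  T  |  T  T
T  F  T  F  |  T  T
T  F  F  T  |  T  T
T  F  F  F  |  T  T
F  T  T  T  |  F  T
F  T  T  F  |  T  T
F  T  F  T  |  T  T
F  T  F  F  |  T  T
F  F  T  T  |  T  T
F  F  T  F  |  T  T
F  F  F  T  |  T  T
F  F  F  F  |  F  F
In every row where φ is true, ψ is also true, so φ ⊨ ψ.

yes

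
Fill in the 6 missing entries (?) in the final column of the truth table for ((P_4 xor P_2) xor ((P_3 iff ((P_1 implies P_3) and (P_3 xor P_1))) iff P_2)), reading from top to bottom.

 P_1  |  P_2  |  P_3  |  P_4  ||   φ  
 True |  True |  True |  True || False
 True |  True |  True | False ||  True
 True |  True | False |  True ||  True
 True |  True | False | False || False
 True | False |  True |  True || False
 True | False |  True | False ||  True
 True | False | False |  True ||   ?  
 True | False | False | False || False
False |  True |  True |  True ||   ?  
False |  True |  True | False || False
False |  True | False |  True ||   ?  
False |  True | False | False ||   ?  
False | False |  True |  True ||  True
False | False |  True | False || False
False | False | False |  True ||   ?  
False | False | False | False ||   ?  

True, True, True, False, True, False

Row P_1=True, P_2=False, P_3=False, P_4=True: (P_4 xor P_2) = True, ((P_3 iff ((P_1 implies P_3) and (P_3 xor P_1))) iff P_2) = False, so the formula = True.
Row P_1=False, P_2=True, P_3=True, P_4=True: (P_4 xor P_2) = False, ((P_3 iff ((P_1 implies P_3) and (P_3 xor P_1))) iff P_2) = True, so the formula = True.
Row P_1=False, P_2=True, P_3=False, P_4=True: (P_4 xor P_2) = False, ((P_3 iff ((P_1 implies P_3) and (P_3 xor P_1))) iff P_2) = True, so the formula = True.
Row P_1=False, P_2=True, P_3=False, P_4=False: (P_4 xor P_2) = True, ((P_3 iff ((P_1 implies P_3) and (P_3 xor P_1))) iff P_2) = True, so the formula = False.
Row P_1=False, P_2=False, P_3=False, P_4=True: (P_4 xor P_2) = True, ((P_3 iff ((P_1 implies P_3) and (P_3 xor P_1))) iff P_2) = False, so the formula = True.
Row P_1=False, P_2=False, P_3=False, P_4=False: (P_4 xor P_2) = False, ((P_3 iff ((P_1 implies P_3) and (P_3 xor P_1))) iff P_2) = False, so the formula = False.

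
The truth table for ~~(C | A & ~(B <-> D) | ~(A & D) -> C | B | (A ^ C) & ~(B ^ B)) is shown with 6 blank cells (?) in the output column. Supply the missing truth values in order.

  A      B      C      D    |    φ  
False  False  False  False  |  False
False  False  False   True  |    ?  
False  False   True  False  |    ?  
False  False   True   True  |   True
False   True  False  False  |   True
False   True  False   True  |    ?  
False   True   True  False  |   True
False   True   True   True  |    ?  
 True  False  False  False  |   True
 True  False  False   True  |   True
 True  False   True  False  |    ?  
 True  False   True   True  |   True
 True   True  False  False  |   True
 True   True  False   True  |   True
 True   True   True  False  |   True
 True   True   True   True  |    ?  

False, True, True, True, True, True

Row A=False, B=False, C=False, D=True: (C | A & ~(B <-> D) | ~(A & D) -> C | B | (A ^ C) & ~(B ^ B)) = False, ~(C | A & ~(B <-> D) | ~(A & D) -> C | B | (A ^ C) & ~(B ^ B)) = True, so the formula = False.
Row A=False, B=False, C=True, D=False: (C | A & ~(B <-> D) | ~(A & D) -> C | B | (A ^ C) & ~(B ^ B)) = True, ~(C | A & ~(B <-> D) | ~(A & D) -> C | B | (A ^ C) & ~(B ^ B)) = False, so the formula = True.
Row A=False, B=True, C=False, D=True: (C | A & ~(B <-> D) | ~(A & D) -> C | B | (A ^ C) & ~(B ^ B)) = True, ~(C | A & ~(B <-> D) | ~(A & D) -> C | B | (A ^ C) & ~(B ^ B)) = False, so the formula = True.
Row A=False, B=True, C=True, D=True: (C | A & ~(B <-> D) | ~(A & D) -> C | B | (A ^ C) & ~(B ^ B)) = True, ~(C | A & ~(B <-> D) | ~(A & D) -> C | B | (A ^ C) & ~(B ^ B)) = False, so the formula = True.
Row A=True, B=False, C=True, D=False: (C | A & ~(B <-> D) | ~(A & D) -> C | B | (A ^ C) & ~(B ^ B)) = True, ~(C | A & ~(B <-> D) | ~(A & D) -> C | B | (A ^ C) & ~(B ^ B)) = False, so the formula = True.
Row A=True, B=True, C=True, D=True: (C | A & ~(B <-> D) | ~(A & D) -> C | B | (A ^ C) & ~(B ^ B)) = True, ~(C | A & ~(B <-> D) | ~(A & D) -> C | B | (A ^ C) & ~(B ^ B)) = False, so the formula = True.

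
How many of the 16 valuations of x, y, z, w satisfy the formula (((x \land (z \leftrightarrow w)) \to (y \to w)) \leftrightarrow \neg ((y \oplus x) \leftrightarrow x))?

  x   |   y   |   z   |   w   | (z \leftrightarrow w) | (y \to w) | (y \oplus x) |   φ  
----- | ----- | ----- | ----- | --------------------- | --------- | ------------ | -----
 True |  True |  True |  True |          True         |    True   |    False     |  True
 True |  True |  True | False |         False         |   False   |    False     |  True
 True |  True | False |  True |         False         |    True   |    False     |  True
 True |  True | False | False |          True         |   False   |    False     | False
 True | False |  True |  True |          True         |    True   |     True     | False
 True | False |  True | False |         False         |    True   |     True     | False
 True | False | False |  True |         False         |    True   |     True     | False
 True | False | False | False |          True         |    True   |     True     | False
False |  True |  True |  True |          True         |    True   |     True     |  True
False |  True |  True | False |         False         |   False   |     True     |  True
False |  True | False |  True |         False         |    True   |     True     |  True
False |  True | False | False |          True         |   False   |     True     |  True
False | False |  True |  True |          True         |    True   |    False     | False
False | False |  True | False |         False         |    True   |    False     | False
False | False | False |  True |         False         |    True   |    False     | False
False | False | False | False |          True         |    True   |    False     | False
The formula is true on 7 of the 16 rows.

7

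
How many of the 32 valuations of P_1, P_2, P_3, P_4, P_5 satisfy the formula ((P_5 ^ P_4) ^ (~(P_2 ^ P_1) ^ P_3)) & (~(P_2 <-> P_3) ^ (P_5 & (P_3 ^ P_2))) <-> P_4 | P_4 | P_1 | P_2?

P_1 | P_2 | P_3 | P_4 | P_5 || φ
 T  |  T  |  T  |  T  |  T  || F
 T  |  T  |  T  |  T  |  F  || F
 T  |  T  |  T  |  F  |  T  || F
 T  |  T  |  T  |  F  |  F  || F
 T  |  T  |  F  |  T  |  T  || F
 T  |  T  |  F  |  T  |  F  || F
 T  |  T  |  F  |  F  |  T  || F
 T  |  T  |  F  |  F  |  F  || T
 T  |  F  |  T  |  T  |  T  || F
 T  |  F  |  T  |  T  |  F  || F
 T  |  F  |  T  |  F  |  T  || F
 T  |  F  |  T  |  F  |  F  || T
 T  |  F  |  F  |  T  |  T  || F
 T  |  F  |  F  |  T  |  F  || F
 T  |  F  |  F  |  F  |  T  || F
 T  |  F  |  F  |  F  |  F  || F
 F  |  T  |  T  |  T  |  T  || F
 F  |  T  |  T  |  T  |  F  || F
 F  |  T  |  T  |  F  |  T  || F
 F  |  T  |  T  |  F  |  F  || F
 F  |  T  |  F  |  T  |  T  || F
 F  |  T  |  F  |  T  |  F  || T
 F  |  T  |  F  |  F  |  T  || F
 F  |  T  |  F  |  F  |  F  || F
 F  |  F  |  T  |  T  |  T  || F
 F  |  F  |  T  |  T  |  F  || T
 F  |  F  |  T  |  F  |  T  || T
 F  |  F  |  T  |  F  |  F  || T
 F  |  F  |  F  |  T  |  T  || F
 F  |  F  |  F  |  T  |  F  || F
 F  |  F  |  F  |  F  |  T  || T
 F  |  F  |  F  |  F  |  F  || T
The formula is true on 8 of the 32 rows.

8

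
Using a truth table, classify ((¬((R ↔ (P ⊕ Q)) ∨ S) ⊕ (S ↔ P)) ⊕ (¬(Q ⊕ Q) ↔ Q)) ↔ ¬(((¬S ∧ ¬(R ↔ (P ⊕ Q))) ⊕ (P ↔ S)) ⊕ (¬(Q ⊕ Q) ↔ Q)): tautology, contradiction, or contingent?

contradiction

  P   |   Q   |   R   |   S   || (P ⊕ Q) | (R ↔ (P ⊕ Q)) | ((R ↔ (P ⊕ Q)) ∨ S) | ¬((R ↔ (P ⊕ Q)) ∨ S) | (S ↔ P) | (Q ⊕ Q) | ¬(Q ⊕ Q) | (¬(Q ⊕ Q) ↔ Q) |   ¬S  | ¬(R ↔ (P ⊕ Q)) | (¬S ∧ ¬(R ↔ (P ⊕ Q))) | (P ↔ S) |   φ  
False | False | False | False ||  False  |      True     |         True        |        False         |   True  |  False  |   True   |     False      |  True |     False      |         False         |   True  | False
False | False | False |  True ||  False  |      True     |         True        |        False         |  False  |  False  |   True   |     False      | False |     False      |         False         |  False  | False
False | False |  True | False ||  False  |     False     |        False        |         True         |   True  |  False  |   True   |     False      |  True |      True      |          True         |   True  | False
False | False |  True |  True ||  False  |     False     |         True        |        False         |  False  |  False  |   True   |     False      | False |      True      |         False         |  False  | False
False |  True | False | False ||   True  |     False     |        False        |         True         |   True  |  False  |   True   |      True      |  True |      True      |          True         |   True  | False
False |  True | False |  True ||   True  |     False     |         True        |        False         |  False  |  False  |   True   |      True      | False |      True      |         False         |  False  | False
False |  True |  True | False ||   True  |      True     |         True        |        False         |   True  |  False  |   True   |      True      |  True |     False      |         False         |   True  | False
False |  True |  True |  True ||   True  |      True     |         True        |        False         |  False  |  False  |   True   |      True      | False |     False      |         False         |  False  | False
 True | False | False | False ||   True  |     False     |        False        |         True         |  False  |  False  |   True   |     False      |  True |      True      |          True         |  False  | False
 True | False | False |  True ||   True  |     False     |         True        |        False         |   True  |  False  |   True   |     False      | False |      True      |         False         |   True  | False
 True | False |  True | False ||   True  |      True     |         True        |        False         |  False  |  False  |   True   |     False      |  True |     False      |         False         |  False  | False
 True | False |  True |  True ||   True  |      True     |         True        |        False         |   True  |  False  |   True   |     False      | False |     False      |         False         |   True  | False
 True |  True | False | False ||  False  |      True     |         True        |        False         |  False  |  False  |   True   |      True      |  True |     False      |         False         |  False  | False
 True |  True | False |  True ||  False  |      True     |         True        |        False         |   True  |  False  |   True   |      True      | False |     False      |         False         |   True  | False
 True |  True |  True | False ||  False  |     False     |        False        |         True         |  False  |  False  |   True   |      True      |  True |      True      |          True         |  False  | False
 True |  True |  True |  True ||  False  |     False     |         True        |        False         |   True  |  False  |   True   |      True      | False |      True      |         False         |   True  | False
Every row is False, so the formula is a contradiction.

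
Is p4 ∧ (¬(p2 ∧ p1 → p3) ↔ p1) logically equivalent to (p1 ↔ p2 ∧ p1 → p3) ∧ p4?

not equivalent

p1 | p2 | p3 | p4 || φ | ψ
1  | 1  | 1  | 1  || 0 | 1
1  | 1  | 1  | 0  || 0 | 0
1  | 1  | 0  | 1  || 1 | 0
1  | 1  | 0  | 0  || 0 | 0
1  | 0  | 1  | 1  || 0 | 1
1  | 0  | 1  | 0  || 0 | 0
1  | 0  | 0  | 1  || 0 | 1
1  | 0  | 0  | 0  || 0 | 0
0  | 1  | 1  | 1  || 1 | 0
0  | 1  | 1  | 0  || 0 | 0
0  | 1  | 0  | 1  || 1 | 0
0  | 1  | 0  | 0  || 0 | 0
0  | 0  | 1  | 1  || 1 | 0
0  | 0  | 1  | 0  || 0 | 0
0  | 0  | 0  | 1  || 1 | 0
0  | 0  | 0  | 0  || 0 | 0
The columns differ at p1=1, p2=1, p3=1, p4=1 (φ=0, ψ=1), so they are not equivalent.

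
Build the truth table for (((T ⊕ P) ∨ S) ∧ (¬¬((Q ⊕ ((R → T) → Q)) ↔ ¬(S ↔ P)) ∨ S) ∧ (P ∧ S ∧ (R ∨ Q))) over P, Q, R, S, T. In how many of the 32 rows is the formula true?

P | Q | R | S | T | φ
- | - | - | - | - | -
T | T | T | T | T | T
T | T | T | T | F | T
T | T | T | F | T | F
T | T | T | F | F | F
T | T | F | T | T | T
T | T | F | T | F | T
T | T | F | F | T | F
T | T | F | F | F | F
T | F | T | T | T | T
T | F | T | T | F | T
T | F | T | F | T | F
T | F | T | F | F | F
T | F | F | T | T | F
T | F | F | T | F | F
T | F | F | F | T | F
T | F | F | F | F | F
F | T | T | T | T | F
F | T | T | T | F | F
F | T | T | F | T | F
F | T | T | F | F | F
F | T | F | T | T | F
F | T | F | T | F | F
F | T | F | F | T | F
F | T | F | F | F | F
F | F | T | T | T | F
F | F | T | T | F | F
F | F | T | F | T | F
F | F | T | F | F | F
F | F | F | T | T | F
F | F | F | T | F | F
F | F | F | F | T | F
F | F | F | F | F | F
The formula is true on 6 of the 32 rows.

6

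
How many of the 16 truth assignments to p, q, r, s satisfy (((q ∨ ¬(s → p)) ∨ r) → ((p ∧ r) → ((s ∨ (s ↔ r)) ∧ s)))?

p  q  r  s  |  (s → p)  ¬(s → p)  (q ∨ ¬(s → p))  ((q ∨ ¬(s → p)) ∨ r)  (p ∧ r)  (s ↔ r)  (s ∨ (s ↔ r))  ((s ∨ (s ↔ r)) ∧ s)  φ
F  F  F  F  |     T        F            F                  F               F        T           T                 F           T
F  F  F  T  |     F        T            T                  T               F        F           T                 T           T
F  F  T  F  |     T        F            F                  T               F        F           F                 F           T
F  F  T  T  |     F        T            T                  T               F        T           T                 T           T
F  T  F  F  |     T        F            T                  T               F        T           T                 F           T
F  T  F  T  |     F        T            T                  T               F        F           T                 T           T
F  T  T  F  |     T        F            T                  T               F        F           F                 F           T
F  T  T  T  |     F        T            T                  T               F        T           T                 T           T
T  F  F  F  |     T        F            F                  F               F        T           T                 F           T
T  F  F  T  |     T        F            F                  F               F        F           T                 T           T
T  F  T  F  |     T        F            F                  T               T        F           F                 F           F
T  F  T  T  |     T        F            F                  T               T        T           T                 T           T
T  T  F  F  |     T        F            T                  T               F        T           T                 F           T
T  T  F  T  |     T        F            T                  T               F        F           T                 T           T
T  T  T  F  |     T        F            T                  T               T        F           F                 F           F
T  T  T  T  |     T        F            T                  T               T        T           T                 T           T
The formula is true on 14 of the 16 rows.

14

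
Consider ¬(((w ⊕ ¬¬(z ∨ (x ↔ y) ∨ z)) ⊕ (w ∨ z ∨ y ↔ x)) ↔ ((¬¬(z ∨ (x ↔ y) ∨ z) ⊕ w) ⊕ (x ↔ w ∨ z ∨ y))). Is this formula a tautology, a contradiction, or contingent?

contradiction

x | y | z | w | (x ↔ y) | (z ∨ (x ↔ y) ∨ z) | ¬(z ∨ (x ↔ y) ∨ z) | ¬¬(z ∨ (x ↔ y) ∨ z) | (w ⊕ ¬¬(z ∨ (x ↔ y) ∨ z)) | (w ∨ z ∨ y) | ((w ∨ z ∨ y) ↔ x) | (¬¬(z ∨ (x ↔ y) ∨ z) ⊕ w) | (x ↔ (w ∨ z ∨ y)) | φ
- | - | - | - | ------- | ----------------- | ------------------ | ------------------- | ------------------------- | ----------- | ----------------- | ------------------------- | ----------------- | -
T | T | T | T |    T    |         T         |         F          |          T          |             F             |      T      |         T         |             F             |         T         | F
T | T | T | F |    T    |         T         |         F          |          T          |             T             |      T      |         T         |             T             |         T         | F
T | T | F | T |    T    |         T         |         F          |          T          |             F             |      T      |         T         |             F             |         T         | F
T | T | F | F |    T    |         T         |         F          |          T          |             T             |      T      |         T         |             T             |         T         | F
T | F | T | T |    F    |         T         |         F          |          T          |             F             |      T      |         T         |             F             |         T         | F
T | F | T | F |    F    |         T         |         F          |          T          |             T             |      T      |         T         |             T             |         T         | F
T | F | F | T |    F    |         F         |         T          |          F          |             T             |      T      |         T         |             T             |         T         | F
T | F | F | F |    F    |         F         |         T          |          F          |             F             |      F      |         F         |             F             |         F         | F
F | T | T | T |    F    |         T         |         F          |          T          |             F             |      T      |         F         |             F             |         F         | F
F | T | T | F |    F    |         T         |         F          |          T          |             T             |      T      |         F         |             T             |         F         | F
F | T | F | T |    F    |         F         |         T          |          F          |             T             |      T      |         F         |             T             |         F         | F
F | T | F | F |    F    |         F         |         T          |          F          |             F             |      T      |         F         |             F             |         F         | F
F | F | T | T |    T    |         T         |         F          |          T          |             F             |      T      |         F         |             F             |         F         | F
F | F | T | F |    T    |         T         |         F          |          T          |             T             |      T      |         F         |             T             |         F         | F
F | F | F | T |    T    |         T         |         F          |          T          |             F             |      T      |         F         |             F             |         F         | F
F | F | F | F |    T    |         T         |         F          |          T          |             T             |      F      |         T         |             T             |         T         | F
Every row is F, so the formula is a contradiction.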